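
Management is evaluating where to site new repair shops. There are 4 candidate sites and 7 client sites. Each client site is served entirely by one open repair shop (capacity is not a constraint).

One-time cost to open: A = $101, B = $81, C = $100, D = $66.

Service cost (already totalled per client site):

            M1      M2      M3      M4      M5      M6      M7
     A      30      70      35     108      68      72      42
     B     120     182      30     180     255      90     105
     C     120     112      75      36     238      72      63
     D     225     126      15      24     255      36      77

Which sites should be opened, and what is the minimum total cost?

For any fixed open set, each client site goes to its cheapest open site; total = fixed + service.
{A, D}: M1→A 30, M2→A 70, M3→D 15, M4→D 24, M5→A 68, M6→D 36, M7→A 42. Service 285; fixed 167; total 452.
{A}: M1→A 30, M2→A 70, M3→A 35, M4→A 108, M5→A 68, M6→A 72, M7→A 42. Service 425; fixed 101; total 526.
{A, B, D}: service 285 + fixed 248 = 533
{A, B, C, D}: service 285 + fixed 348 = 633
No other subset beats 452.

Open A and D; minimum total cost 452.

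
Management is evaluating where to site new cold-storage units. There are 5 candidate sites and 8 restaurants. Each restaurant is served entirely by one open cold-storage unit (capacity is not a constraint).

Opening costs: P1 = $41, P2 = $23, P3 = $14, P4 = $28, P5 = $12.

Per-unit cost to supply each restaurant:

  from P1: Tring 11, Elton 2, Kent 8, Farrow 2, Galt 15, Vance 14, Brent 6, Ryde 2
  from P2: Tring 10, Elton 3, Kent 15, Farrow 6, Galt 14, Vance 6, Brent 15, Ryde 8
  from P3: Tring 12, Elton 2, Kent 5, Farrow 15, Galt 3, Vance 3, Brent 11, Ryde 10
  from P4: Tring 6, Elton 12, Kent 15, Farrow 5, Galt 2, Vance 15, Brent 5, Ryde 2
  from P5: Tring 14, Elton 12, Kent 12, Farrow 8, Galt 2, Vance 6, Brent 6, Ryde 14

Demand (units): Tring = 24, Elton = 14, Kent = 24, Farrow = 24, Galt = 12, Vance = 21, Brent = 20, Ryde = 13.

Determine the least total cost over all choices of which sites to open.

Minimum total cost: 636

For any fixed open set, each restaurant goes to its cheapest open site; total = fixed + service.
{P1, P3, P4}: Tring→P4 6·24=144, Elton→P1 2·14=28, Kent→P3 5·24=120, Farrow→P1 2·24=48, Galt→P4 2·12=24, Vance→P3 3·21=63, Brent→P4 5·20=100, Ryde→P1 2·13=26. Service 553; fixed 83; total 636.
{P1, P3, P4, P5}: service 553 + fixed 95 = 648
{P1, P2, P3, P4}: Tring→P4 6·24=144, Elton→P1 2·14=28, Kent→P3 5·24=120, Farrow→P1 2·24=48, Galt→P4 2·12=24, Vance→P3 3·21=63, Brent→P4 5·20=100, Ryde→P1 2·13=26. Service 553; fixed 106; total 659.
{P1, P2, P3, P4, P5}: Tring→P4 6·24=144, Elton→P1 2·14=28, Kent→P3 5·24=120, Farrow→P1 2·24=48, Galt→P4 2·12=24, Vance→P3 3·21=63, Brent→P4 5·20=100, Ryde→P1 2·13=26. Service 553; fixed 118; total 671.
No other subset beats 636.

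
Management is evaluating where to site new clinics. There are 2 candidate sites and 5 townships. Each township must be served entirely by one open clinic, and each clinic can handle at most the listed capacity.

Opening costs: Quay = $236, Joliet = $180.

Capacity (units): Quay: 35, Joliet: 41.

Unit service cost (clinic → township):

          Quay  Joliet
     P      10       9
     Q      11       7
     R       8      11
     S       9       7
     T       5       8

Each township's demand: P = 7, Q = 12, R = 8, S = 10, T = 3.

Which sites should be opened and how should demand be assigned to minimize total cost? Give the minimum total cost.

Minimum total cost: 509

Open {Joliet}: P→Joliet 9·7=63, Q→Joliet 7·12=84, R→Joliet 11·8=88, S→Joliet 7·10=70, T→Joliet 8·3=24.
Loads: Joliet carries 40/41. Service 329; fixed 180; total 509.
Next best feasible plan costs 712.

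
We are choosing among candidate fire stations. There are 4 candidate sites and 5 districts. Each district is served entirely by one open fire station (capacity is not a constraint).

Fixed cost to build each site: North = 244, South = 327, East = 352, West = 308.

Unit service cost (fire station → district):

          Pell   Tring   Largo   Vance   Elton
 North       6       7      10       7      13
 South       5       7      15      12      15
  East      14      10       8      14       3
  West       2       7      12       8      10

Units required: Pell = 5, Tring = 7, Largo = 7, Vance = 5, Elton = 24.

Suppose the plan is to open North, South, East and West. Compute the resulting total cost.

Each district is assigned to its cheapest site among the open ones.
{North, South, East, West}: Pell→West 2·5=10, Tring→North 7·7=49, Largo→East 8·7=56, Vance→North 7·5=35, Elton→East 3·24=72. Service 222; fixed 1231; total 1453.

Total cost: 1453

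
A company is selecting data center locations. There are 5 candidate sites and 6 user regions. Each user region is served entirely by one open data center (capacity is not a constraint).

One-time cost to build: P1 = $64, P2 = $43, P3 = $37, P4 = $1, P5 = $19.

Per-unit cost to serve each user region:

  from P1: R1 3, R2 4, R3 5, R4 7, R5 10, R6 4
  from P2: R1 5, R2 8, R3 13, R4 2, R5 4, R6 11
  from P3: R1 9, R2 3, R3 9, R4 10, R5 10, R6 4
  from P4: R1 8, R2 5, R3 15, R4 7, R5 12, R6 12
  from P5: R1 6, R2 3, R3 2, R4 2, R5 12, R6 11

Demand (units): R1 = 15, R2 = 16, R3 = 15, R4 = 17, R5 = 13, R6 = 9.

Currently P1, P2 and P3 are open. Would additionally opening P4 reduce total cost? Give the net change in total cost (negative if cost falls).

Current service cost with {P1, P2, P3}: 290.
Adding P4: each user region re-picks its cheapest; new service cost 290, saving 0.
Extra fixed cost: 1. Net change = 1 − 0 = 1.
(Totals: 434 → 435.)

No — net change +1 (cost rises by 1).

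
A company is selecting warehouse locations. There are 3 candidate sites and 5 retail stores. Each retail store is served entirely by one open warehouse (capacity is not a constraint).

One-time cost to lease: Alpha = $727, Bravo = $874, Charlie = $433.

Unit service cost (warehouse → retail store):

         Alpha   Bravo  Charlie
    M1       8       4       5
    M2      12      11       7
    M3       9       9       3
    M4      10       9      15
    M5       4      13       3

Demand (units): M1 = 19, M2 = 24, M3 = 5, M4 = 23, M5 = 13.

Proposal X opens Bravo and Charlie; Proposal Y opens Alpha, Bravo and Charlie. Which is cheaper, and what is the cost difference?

Proposal X: {Bravo, Charlie}: M1→Bravo 4·19=76, M2→Charlie 7·24=168, M3→Charlie 3·5=15, M4→Bravo 9·23=207, M5→Charlie 3·13=39. Service 505; fixed 1307; total 1812.
Proposal Y: {Alpha, Bravo, Charlie}: M1→Bravo 4·19=76, M2→Charlie 7·24=168, M3→Charlie 3·5=15, M4→Bravo 9·23=207, M5→Charlie 3·13=39. Service 505; fixed 2034; total 2539.
Difference: |1812 − 2539| = 727.

Proposal X is cheaper by 727.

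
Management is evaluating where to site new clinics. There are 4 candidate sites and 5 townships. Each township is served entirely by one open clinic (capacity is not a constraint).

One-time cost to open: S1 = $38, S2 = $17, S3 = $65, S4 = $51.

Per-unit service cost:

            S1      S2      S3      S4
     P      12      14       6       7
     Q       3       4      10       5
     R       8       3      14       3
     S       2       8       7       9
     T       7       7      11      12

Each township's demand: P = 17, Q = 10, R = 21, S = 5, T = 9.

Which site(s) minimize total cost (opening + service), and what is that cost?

For any fixed open set, each township goes to its cheapest open site; total = fixed + service.
{S1, S4}: P→S4 7·17=119, Q→S1 3·10=30, R→S4 3·21=63, S→S1 2·5=10, T→S1 7·9=63. Service 285; fixed 89; total 374.
{S2, S3}: service 303 + fixed 82 = 385
{S1, S2, S3}: service 268 + fixed 120 = 388
{S1, S2, S3, S4}: P→S3 6·17=102, Q→S1 3·10=30, R→S2 3·21=63, S→S1 2·5=10, T→S1 7·9=63. Service 268; fixed 171; total 439.
No other subset beats 374.

Open S1 and S4; minimum total cost 374.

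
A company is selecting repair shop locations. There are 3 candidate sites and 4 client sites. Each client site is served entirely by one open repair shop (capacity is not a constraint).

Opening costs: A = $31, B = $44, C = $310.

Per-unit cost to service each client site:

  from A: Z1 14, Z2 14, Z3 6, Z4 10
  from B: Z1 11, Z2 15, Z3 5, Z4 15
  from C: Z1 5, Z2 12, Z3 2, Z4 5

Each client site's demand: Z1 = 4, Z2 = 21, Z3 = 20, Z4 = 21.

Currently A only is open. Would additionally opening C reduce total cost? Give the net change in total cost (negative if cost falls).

No — net change +47 (cost rises by 47).

Current service cost with {A}: 680.
Adding C: each client site re-picks its cheapest; new service cost 417, saving 263.
Extra fixed cost: 310. Net change = 310 − 263 = 47.
(Totals: 711 → 758.)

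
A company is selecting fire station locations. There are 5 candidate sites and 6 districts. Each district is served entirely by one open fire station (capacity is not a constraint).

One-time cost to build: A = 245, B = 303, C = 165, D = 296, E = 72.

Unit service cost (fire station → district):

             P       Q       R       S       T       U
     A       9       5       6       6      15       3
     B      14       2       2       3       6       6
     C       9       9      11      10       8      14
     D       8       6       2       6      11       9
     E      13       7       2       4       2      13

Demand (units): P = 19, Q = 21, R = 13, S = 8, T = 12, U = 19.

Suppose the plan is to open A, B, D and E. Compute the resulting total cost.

Total cost: 1241

Each district is assigned to its cheapest site among the open ones.
{A, B, D, E}: P→D 8·19=152, Q→B 2·21=42, R→B 2·13=26, S→B 3·8=24, T→E 2·12=24, U→A 3·19=57. Service 325; fixed 916; total 1241.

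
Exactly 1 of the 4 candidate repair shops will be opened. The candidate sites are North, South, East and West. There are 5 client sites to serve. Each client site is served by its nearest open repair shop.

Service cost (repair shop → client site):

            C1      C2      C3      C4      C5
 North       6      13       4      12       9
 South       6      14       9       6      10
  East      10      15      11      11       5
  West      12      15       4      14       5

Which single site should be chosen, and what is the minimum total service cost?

With exactly 1 open, each client site uses its cheapest among the chosen.
{North}: C1→North 6, C2→North 13, C3→North 4, C4→North 12, C5→North 9. Service cost 44.
{South}: service cost 45
{West}: service cost 50
Among all 4 size-1 choices, {North} is lowest.

Choose North only; total service cost 44.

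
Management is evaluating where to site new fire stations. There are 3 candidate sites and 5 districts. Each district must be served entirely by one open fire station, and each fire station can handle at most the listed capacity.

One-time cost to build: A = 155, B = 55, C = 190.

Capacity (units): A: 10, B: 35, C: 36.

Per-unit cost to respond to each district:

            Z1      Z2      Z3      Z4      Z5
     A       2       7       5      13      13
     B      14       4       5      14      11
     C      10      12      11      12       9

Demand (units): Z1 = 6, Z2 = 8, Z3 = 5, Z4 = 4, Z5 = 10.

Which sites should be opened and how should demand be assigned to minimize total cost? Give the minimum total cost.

Minimum total cost: 362

Open {B}: Z1→B 14·6=84, Z2→B 4·8=32, Z3→B 5·5=25, Z4→B 14·4=56, Z5→B 11·10=110.
Loads: B carries 33/35. Service 307; fixed 55; total 362.
Next best feasible plan costs 441.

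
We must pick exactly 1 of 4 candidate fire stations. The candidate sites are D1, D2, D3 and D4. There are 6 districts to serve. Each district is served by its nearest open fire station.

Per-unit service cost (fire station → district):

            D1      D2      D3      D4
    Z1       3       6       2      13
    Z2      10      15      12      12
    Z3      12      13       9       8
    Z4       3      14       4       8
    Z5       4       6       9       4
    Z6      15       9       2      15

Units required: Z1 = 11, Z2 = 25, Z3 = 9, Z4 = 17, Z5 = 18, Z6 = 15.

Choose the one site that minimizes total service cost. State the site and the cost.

With exactly 1 open, each district uses its cheapest among the chosen.
{D3}: Z1→D3 2·11=22, Z2→D3 12·25=300, Z3→D3 9·9=81, Z4→D3 4·17=68, Z5→D3 9·18=162, Z6→D3 2·15=30. Service cost 663.
{D1}: service cost 739
{D4}: service cost 948
Among all 4 size-1 choices, {D3} is lowest.

Choose D3 only; total service cost 663.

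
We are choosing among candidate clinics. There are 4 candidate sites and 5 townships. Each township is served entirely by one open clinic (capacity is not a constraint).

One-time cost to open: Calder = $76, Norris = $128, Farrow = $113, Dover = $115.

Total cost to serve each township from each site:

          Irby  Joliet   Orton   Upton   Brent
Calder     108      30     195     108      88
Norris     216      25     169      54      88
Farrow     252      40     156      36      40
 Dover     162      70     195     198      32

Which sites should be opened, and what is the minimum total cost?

Open Calder and Farrow; minimum total cost 559.

For any fixed open set, each township goes to its cheapest open site; total = fixed + service.
{Calder, Farrow}: Irby→Calder 108, Joliet→Calder 30, Orton→Farrow 156, Upton→Farrow 36, Brent→Farrow 40. Service 370; fixed 189; total 559.
{Calder}: service 529 + fixed 76 = 605
{Farrow}: service 524 + fixed 113 = 637
{Calder, Norris, Farrow, Dover}: Irby→Calder 108, Joliet→Norris 25, Orton→Farrow 156, Upton→Farrow 36, Brent→Dover 32. Service 357; fixed 432; total 789.
No other subset beats 559.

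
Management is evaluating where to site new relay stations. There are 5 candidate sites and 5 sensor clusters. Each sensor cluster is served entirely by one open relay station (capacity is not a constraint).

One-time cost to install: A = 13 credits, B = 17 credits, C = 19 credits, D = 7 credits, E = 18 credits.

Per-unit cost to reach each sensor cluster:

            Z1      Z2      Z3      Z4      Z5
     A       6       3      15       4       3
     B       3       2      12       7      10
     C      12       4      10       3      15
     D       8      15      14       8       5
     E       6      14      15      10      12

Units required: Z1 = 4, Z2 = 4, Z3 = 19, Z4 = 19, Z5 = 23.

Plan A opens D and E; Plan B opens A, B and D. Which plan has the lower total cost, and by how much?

Plan A: {D, E}: Z1→E 6·4=24, Z2→E 14·4=56, Z3→D 14·19=266, Z4→D 8·19=152, Z5→D 5·23=115. Service 613; fixed 25; total 638.
Plan B: {A, B, D}: Z1→B 3·4=12, Z2→B 2·4=8, Z3→B 12·19=228, Z4→A 4·19=76, Z5→A 3·23=69. Service 393; fixed 37; total 430.
Difference: |638 − 430| = 208.

Plan B is cheaper by 208.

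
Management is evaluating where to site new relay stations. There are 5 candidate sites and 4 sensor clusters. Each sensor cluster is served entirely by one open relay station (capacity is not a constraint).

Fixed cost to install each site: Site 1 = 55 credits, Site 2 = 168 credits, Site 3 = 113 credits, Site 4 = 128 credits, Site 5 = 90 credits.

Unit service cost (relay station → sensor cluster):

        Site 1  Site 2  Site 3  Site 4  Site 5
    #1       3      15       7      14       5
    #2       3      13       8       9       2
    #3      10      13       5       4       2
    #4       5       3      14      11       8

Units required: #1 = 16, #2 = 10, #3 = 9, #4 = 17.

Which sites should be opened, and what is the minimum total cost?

For any fixed open set, each sensor cluster goes to its cheapest open site; total = fixed + service.
{Site 1}: #1→Site 1 3·16=48, #2→Site 1 3·10=30, #3→Site 1 10·9=90, #4→Site 1 5·17=85. Service 253; fixed 55; total 308.
{Site 1, Site 5}: service 171 + fixed 145 = 316
{Site 5}: service 254 + fixed 90 = 344
{Site 1, Site 2, Site 3, Site 4, Site 5}: service 137 + fixed 554 = 691
No other subset beats 308.

Open Site 1 only; minimum total cost 308.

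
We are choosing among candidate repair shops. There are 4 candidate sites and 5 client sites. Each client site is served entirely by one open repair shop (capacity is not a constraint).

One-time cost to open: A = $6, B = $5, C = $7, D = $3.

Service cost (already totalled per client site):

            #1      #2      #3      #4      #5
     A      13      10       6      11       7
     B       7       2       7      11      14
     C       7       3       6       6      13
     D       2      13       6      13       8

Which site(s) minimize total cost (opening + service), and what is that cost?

For any fixed open set, each client site goes to its cheapest open site; total = fixed + service.
{C, D}: #1→D 2, #2→C 3, #3→C 6, #4→C 6, #5→D 8. Service 25; fixed 10; total 35.
{B, D}: service 29 + fixed 8 = 37
{B, C, D}: #1→D 2, #2→B 2, #3→C 6, #4→C 6, #5→D 8. Service 24; fixed 15; total 39.
{A, B, C, D}: service 23 + fixed 21 = 44
No other subset beats 35.

Open C and D; minimum total cost 35.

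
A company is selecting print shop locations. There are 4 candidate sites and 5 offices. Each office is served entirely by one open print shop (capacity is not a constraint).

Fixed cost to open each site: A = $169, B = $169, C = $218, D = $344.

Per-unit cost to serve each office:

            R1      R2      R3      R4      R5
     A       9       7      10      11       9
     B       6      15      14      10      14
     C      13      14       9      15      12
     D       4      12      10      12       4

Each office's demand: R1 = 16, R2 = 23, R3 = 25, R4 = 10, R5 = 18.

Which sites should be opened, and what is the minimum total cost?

Open A only; minimum total cost 996.

For any fixed open set, each office goes to its cheapest open site; total = fixed + service.
{A}: R1→A 9·16=144, R2→A 7·23=161, R3→A 10·25=250, R4→A 11·10=110, R5→A 9·18=162. Service 827; fixed 169; total 996.
{A, B}: service 769 + fixed 338 = 1107
{D}: service 782 + fixed 344 = 1126
{A, B, C, D}: R1→D 4·16=64, R2→A 7·23=161, R3→C 9·25=225, R4→B 10·10=100, R5→D 4·18=72. Service 622; fixed 900; total 1522.
No other subset beats 996.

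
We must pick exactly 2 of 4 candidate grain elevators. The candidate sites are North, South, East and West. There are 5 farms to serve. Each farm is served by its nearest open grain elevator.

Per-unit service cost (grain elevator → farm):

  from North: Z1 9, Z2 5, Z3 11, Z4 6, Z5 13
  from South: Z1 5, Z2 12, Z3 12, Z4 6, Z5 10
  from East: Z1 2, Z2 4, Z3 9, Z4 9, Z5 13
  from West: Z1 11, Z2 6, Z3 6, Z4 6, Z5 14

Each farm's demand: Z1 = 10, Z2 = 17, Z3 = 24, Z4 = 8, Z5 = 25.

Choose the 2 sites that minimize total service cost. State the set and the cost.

With exactly 2 open, each farm uses its cheapest among the chosen.
{South, West}: Z1→South 5·10=50, Z2→West 6·17=102, Z3→West 6·24=144, Z4→South 6·8=48, Z5→South 10·25=250. Service cost 594.
{South, East}: service cost 602
{East, West}: service cost 605
Among all 6 size-2 choices, {South, West} is lowest.

Choose South and West; total service cost 594.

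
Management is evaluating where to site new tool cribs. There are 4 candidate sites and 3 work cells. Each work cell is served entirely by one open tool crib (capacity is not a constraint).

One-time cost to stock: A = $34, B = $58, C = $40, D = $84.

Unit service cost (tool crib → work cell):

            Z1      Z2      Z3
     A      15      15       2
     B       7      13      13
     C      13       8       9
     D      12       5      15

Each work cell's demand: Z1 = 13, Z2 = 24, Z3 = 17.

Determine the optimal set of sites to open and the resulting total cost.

For any fixed open set, each work cell goes to its cheapest open site; total = fixed + service.
{A, B, D}: Z1→B 7·13=91, Z2→D 5·24=120, Z3→A 2·17=34. Service 245; fixed 176; total 421.
{A, D}: service 310 + fixed 118 = 428
{A, B, C}: Z1→B 7·13=91, Z2→C 8·24=192, Z3→A 2·17=34. Service 317; fixed 132; total 449.
{A, B, C, D}: service 245 + fixed 216 = 461
(All 15 nonempty subsets were checked; A, B and D is lowest.)

Open A, B and D; minimum total cost 421.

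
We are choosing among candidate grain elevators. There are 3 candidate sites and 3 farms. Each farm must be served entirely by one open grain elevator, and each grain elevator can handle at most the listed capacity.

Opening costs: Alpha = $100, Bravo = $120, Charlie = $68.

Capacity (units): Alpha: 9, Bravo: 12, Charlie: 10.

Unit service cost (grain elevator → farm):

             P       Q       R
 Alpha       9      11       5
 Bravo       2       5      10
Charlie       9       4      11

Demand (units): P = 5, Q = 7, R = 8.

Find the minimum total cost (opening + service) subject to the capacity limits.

Open {Alpha, Bravo}: P→Bravo 2·5=10, Q→Bravo 5·7=35, R→Alpha 5·8=40.
Loads: Alpha carries 8/9, Bravo carries 12/12. Service 85; fixed 220; total 305.
Next best feasible plan costs 321.

Minimum total cost: 305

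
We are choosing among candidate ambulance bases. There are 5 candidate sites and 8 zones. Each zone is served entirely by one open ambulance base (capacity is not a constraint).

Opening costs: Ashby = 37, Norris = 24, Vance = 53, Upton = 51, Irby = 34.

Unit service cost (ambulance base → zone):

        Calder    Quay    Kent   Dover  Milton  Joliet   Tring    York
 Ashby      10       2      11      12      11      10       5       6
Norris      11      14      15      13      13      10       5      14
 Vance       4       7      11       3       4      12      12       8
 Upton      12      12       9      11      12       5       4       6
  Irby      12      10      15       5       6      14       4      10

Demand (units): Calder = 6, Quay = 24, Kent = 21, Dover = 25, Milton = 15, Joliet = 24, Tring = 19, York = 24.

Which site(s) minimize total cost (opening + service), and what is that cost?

For any fixed open set, each zone goes to its cheapest open site; total = fixed + service.
{Ashby, Vance, Upton}: Calder→Vance 4·6=24, Quay→Ashby 2·24=48, Kent→Upton 9·21=189, Dover→Vance 3·25=75, Milton→Vance 4·15=60, Joliet→Upton 5·24=120, Tring→Upton 4·19=76, York→Ashby 6·24=144. Service 736; fixed 141; total 877.
{Ashby, Norris, Vance, Upton}: Calder→Vance 4·6=24, Quay→Ashby 2·24=48, Kent→Upton 9·21=189, Dover→Vance 3·25=75, Milton→Vance 4·15=60, Joliet→Upton 5·24=120, Tring→Upton 4·19=76, York→Ashby 6·24=144. Service 736; fixed 165; total 901.
{Ashby, Vance, Upton, Irby}: Calder→Vance 4·6=24, Quay→Ashby 2·24=48, Kent→Upton 9·21=189, Dover→Vance 3·25=75, Milton→Vance 4·15=60, Joliet→Upton 5·24=120, Tring→Upton 4·19=76, York→Ashby 6·24=144. Service 736; fixed 175; total 911.
{Ashby, Norris, Vance, Upton, Irby}: Calder→Vance 4·6=24, Quay→Ashby 2·24=48, Kent→Upton 9·21=189, Dover→Vance 3·25=75, Milton→Vance 4·15=60, Joliet→Upton 5·24=120, Tring→Upton 4·19=76, York→Ashby 6·24=144. Service 736; fixed 199; total 935.
No other subset beats 877.

Open Ashby, Vance and Upton; minimum total cost 877.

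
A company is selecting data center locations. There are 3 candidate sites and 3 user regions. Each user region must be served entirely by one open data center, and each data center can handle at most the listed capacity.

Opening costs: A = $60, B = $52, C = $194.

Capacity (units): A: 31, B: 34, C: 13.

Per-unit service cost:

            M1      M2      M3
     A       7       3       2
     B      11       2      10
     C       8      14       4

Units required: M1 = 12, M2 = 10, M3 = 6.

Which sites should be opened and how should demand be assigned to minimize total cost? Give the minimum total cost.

Open {A}: M1→A 7·12=84, M2→A 3·10=30, M3→A 2·6=12.
Loads: A carries 28/31. Service 126; fixed 60; total 186.
Next best feasible plan costs 228.

Minimum total cost: 186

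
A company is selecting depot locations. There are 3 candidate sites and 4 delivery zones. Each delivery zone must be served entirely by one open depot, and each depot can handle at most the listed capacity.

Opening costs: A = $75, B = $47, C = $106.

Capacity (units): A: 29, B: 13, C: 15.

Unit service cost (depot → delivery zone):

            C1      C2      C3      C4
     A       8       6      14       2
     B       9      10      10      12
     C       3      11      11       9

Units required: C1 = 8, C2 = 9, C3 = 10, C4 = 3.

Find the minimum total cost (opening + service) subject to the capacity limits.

Open {A, B}: C1→A 8·8=64, C2→A 6·9=54, C3→B 10·10=100, C4→A 2·3=6.
Loads: A carries 20/29, B carries 10/13. Service 224; fixed 122; total 346.
Next best feasible plan costs 376.

Minimum total cost: 346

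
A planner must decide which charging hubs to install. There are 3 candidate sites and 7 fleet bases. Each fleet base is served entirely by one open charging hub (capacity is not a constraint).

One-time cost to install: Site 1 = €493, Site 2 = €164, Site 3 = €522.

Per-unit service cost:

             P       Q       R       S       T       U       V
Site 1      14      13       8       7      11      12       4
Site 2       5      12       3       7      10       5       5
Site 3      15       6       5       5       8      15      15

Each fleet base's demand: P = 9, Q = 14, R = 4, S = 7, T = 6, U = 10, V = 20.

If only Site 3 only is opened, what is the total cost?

Each fleet base is assigned to its cheapest site among the open ones.
{Site 3}: P→Site 3 15·9=135, Q→Site 3 6·14=84, R→Site 3 5·4=20, S→Site 3 5·7=35, T→Site 3 8·6=48, U→Site 3 15·10=150, V→Site 3 15·20=300. Service 772; fixed 522; total 1294.

Total cost: 1294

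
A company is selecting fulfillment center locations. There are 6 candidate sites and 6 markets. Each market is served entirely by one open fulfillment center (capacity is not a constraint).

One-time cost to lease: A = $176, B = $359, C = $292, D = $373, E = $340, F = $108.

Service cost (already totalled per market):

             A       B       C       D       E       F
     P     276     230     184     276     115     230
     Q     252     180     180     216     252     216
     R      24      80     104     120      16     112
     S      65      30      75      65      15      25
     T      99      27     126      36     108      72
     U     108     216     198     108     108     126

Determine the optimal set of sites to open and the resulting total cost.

Open F only; minimum total cost 889.

For any fixed open set, each market goes to its cheapest open site; total = fixed + service.
{F}: P→F 230, Q→F 216, R→F 112, S→F 25, T→F 72, U→F 126. Service 781; fixed 108; total 889.
{E}: P→E 115, Q→E 252, R→E 16, S→E 15, T→E 108, U→E 108. Service 614; fixed 340; total 954.
{A, F}: P→F 230, Q→F 216, R→A 24, S→F 25, T→F 72, U→A 108. Service 675; fixed 284; total 959.
{A, B, C, D, E, F}: P→E 115, Q→B 180, R→E 16, S→E 15, T→B 27, U→A 108. Service 461; fixed 1648; total 2109.
No other subset beats 889.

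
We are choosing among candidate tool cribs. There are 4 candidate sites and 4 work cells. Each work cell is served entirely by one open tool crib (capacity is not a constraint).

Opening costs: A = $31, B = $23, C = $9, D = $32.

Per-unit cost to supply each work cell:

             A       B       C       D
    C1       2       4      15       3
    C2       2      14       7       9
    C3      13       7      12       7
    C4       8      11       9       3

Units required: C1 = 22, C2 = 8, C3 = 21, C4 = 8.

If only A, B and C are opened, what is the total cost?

Total cost: 334

Each work cell is assigned to its cheapest site among the open ones.
{A, B, C}: C1→A 2·22=44, C2→A 2·8=16, C3→B 7·21=147, C4→A 8·8=64. Service 271; fixed 63; total 334.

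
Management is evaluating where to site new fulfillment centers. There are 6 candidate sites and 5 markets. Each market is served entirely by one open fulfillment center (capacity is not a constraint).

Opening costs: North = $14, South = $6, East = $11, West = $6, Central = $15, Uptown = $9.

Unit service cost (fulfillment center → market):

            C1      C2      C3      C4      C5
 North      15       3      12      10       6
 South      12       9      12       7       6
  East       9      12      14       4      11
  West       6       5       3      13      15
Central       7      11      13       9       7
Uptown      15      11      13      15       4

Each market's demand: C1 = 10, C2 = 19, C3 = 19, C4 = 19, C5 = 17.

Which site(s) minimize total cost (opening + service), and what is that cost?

For any fixed open set, each market goes to its cheapest open site; total = fixed + service.
{North, East, West, Uptown}: C1→West 6·10=60, C2→North 3·19=57, C3→West 3·19=57, C4→East 4·19=76, C5→Uptown 4·17=68. Service 318; fixed 40; total 358.
{North, South, East, West, Uptown}: service 318 + fixed 46 = 364
{North, East, West, Central, Uptown}: C1→West 6·10=60, C2→North 3·19=57, C3→West 3·19=57, C4→East 4·19=76, C5→Uptown 4·17=68. Service 318; fixed 55; total 373.
{North, South, East, West, Central, Uptown}: service 318 + fixed 61 = 379
No other subset beats 358.

Open North, East, West and Uptown; minimum total cost 358.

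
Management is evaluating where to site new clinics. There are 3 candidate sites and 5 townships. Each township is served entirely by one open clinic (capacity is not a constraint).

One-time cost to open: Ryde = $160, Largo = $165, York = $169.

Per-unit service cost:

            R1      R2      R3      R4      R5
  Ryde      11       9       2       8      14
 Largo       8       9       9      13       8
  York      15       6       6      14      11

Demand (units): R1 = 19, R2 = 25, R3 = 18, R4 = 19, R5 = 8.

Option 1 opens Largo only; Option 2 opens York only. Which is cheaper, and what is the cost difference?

Option 1: {Largo}: R1→Largo 8·19=152, R2→Largo 9·25=225, R3→Largo 9·18=162, R4→Largo 13·19=247, R5→Largo 8·8=64. Service 850; fixed 165; total 1015.
Option 2: {York}: R1→York 15·19=285, R2→York 6·25=150, R3→York 6·18=108, R4→York 14·19=266, R5→York 11·8=88. Service 897; fixed 169; total 1066.
Difference: |1015 − 1066| = 51.

Option 1 is cheaper by 51.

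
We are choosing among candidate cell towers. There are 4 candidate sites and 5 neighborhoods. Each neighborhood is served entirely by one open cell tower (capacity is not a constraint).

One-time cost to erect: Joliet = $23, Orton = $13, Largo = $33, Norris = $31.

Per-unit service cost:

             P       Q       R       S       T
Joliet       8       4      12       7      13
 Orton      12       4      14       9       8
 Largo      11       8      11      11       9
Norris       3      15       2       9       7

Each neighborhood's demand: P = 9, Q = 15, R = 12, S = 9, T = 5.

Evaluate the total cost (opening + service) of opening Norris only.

Total cost: 423

Each neighborhood is assigned to its cheapest site among the open ones.
{Norris}: P→Norris 3·9=27, Q→Norris 15·15=225, R→Norris 2·12=24, S→Norris 9·9=81, T→Norris 7·5=35. Service 392; fixed 31; total 423.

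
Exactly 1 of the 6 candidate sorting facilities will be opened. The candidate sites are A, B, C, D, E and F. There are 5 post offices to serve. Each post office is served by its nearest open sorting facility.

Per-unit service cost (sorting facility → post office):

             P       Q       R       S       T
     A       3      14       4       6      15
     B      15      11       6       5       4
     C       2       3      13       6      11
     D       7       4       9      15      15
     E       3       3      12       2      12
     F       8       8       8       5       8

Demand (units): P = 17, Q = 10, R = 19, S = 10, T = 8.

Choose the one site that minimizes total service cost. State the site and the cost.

With exactly 1 open, each post office uses its cheapest among the chosen.
{E}: P→E 3·17=51, Q→E 3·10=30, R→E 12·19=228, S→E 2·10=20, T→E 12·8=96. Service cost 425.
{A}: service cost 447
{C}: service cost 459
Among all 6 size-1 choices, {E} is lowest.

Choose E only; total service cost 425.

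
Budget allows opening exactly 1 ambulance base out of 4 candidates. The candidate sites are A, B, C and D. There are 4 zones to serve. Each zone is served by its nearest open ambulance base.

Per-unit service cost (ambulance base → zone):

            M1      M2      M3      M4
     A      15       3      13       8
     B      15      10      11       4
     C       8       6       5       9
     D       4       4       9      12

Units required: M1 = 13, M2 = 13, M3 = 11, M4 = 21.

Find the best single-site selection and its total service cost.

Choose C only; total service cost 426.

With exactly 1 open, each zone uses its cheapest among the chosen.
{C}: M1→C 8·13=104, M2→C 6·13=78, M3→C 5·11=55, M4→C 9·21=189. Service cost 426.
{D}: service cost 455
{B}: service cost 530
Among all 4 size-1 choices, {C} is lowest.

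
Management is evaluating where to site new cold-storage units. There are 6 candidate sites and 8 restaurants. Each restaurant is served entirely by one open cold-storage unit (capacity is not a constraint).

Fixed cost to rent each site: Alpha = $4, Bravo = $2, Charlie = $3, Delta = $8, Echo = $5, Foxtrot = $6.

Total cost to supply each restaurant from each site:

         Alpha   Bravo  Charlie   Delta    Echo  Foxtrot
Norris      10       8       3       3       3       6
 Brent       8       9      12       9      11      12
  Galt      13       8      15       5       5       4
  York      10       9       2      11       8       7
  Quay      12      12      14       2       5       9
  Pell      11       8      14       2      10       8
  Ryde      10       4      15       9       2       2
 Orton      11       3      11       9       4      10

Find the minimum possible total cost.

Minimum total cost: 43

For any fixed open set, each restaurant goes to its cheapest open site; total = fixed + service.
{Bravo, Charlie, Delta}: Norris→Charlie 3, Brent→Bravo 9, Galt→Delta 5, York→Charlie 2, Quay→Delta 2, Pell→Delta 2, Ryde→Bravo 4, Orton→Bravo 3. Service 30; fixed 13; total 43.
{Charlie, Delta, Echo}: service 29 + fixed 16 = 45
{Alpha, Bravo, Charlie, Delta}: service 29 + fixed 17 = 46
{Alpha, Bravo, Charlie, Delta, Echo, Foxtrot}: service 26 + fixed 28 = 54
No other subset beats 43.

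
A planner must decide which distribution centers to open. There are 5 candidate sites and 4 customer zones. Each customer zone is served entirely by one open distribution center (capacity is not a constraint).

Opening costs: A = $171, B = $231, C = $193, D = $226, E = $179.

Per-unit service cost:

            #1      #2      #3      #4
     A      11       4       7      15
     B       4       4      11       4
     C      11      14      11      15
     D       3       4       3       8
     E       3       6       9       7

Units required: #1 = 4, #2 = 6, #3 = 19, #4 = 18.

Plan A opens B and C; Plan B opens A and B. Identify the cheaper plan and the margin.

Plan A: {B, C}: #1→B 4·4=16, #2→B 4·6=24, #3→B 11·19=209, #4→B 4·18=72. Service 321; fixed 424; total 745.
Plan B: {A, B}: #1→B 4·4=16, #2→A 4·6=24, #3→A 7·19=133, #4→B 4·18=72. Service 245; fixed 402; total 647.
Difference: |745 − 647| = 98.

Plan B is cheaper by 98.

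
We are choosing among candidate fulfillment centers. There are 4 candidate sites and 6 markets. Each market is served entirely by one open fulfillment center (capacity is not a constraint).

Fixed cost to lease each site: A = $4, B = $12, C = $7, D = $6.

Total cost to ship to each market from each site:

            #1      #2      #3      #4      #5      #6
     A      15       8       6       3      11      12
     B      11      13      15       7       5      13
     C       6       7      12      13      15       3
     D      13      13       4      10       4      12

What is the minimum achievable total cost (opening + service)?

Minimum total cost: 44

For any fixed open set, each market goes to its cheapest open site; total = fixed + service.
{A, C, D}: #1→C 6, #2→C 7, #3→D 4, #4→A 3, #5→D 4, #6→C 3. Service 27; fixed 17; total 44.
{A, C}: service 36 + fixed 11 = 47
{C, D}: service 34 + fixed 13 = 47
{A, B, C, D}: #1→C 6, #2→C 7, #3→D 4, #4→A 3, #5→D 4, #6→C 3. Service 27; fixed 29; total 56.
(All 15 nonempty subsets were checked; A, C and D is lowest.)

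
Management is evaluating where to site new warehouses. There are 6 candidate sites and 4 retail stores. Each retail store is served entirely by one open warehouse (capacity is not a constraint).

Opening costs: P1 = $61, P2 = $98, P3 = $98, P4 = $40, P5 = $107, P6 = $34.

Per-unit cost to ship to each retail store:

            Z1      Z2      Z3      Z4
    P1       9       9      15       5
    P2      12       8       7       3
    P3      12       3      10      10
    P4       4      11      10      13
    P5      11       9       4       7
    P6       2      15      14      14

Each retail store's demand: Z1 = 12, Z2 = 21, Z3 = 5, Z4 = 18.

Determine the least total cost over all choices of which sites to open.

Minimum total cost: 406

For any fixed open set, each retail store goes to its cheapest open site; total = fixed + service.
{P2, P3, P6}: Z1→P6 2·12=24, Z2→P3 3·21=63, Z3→P2 7·5=35, Z4→P2 3·18=54. Service 176; fixed 230; total 406.
{P2, P6}: Z1→P6 2·12=24, Z2→P2 8·21=168, Z3→P2 7·5=35, Z4→P2 3·18=54. Service 281; fixed 132; total 413.
{P1, P3, P6}: service 227 + fixed 193 = 420
{P1, P2, P3, P4, P5, P6}: service 161 + fixed 438 = 599
No other subset beats 406.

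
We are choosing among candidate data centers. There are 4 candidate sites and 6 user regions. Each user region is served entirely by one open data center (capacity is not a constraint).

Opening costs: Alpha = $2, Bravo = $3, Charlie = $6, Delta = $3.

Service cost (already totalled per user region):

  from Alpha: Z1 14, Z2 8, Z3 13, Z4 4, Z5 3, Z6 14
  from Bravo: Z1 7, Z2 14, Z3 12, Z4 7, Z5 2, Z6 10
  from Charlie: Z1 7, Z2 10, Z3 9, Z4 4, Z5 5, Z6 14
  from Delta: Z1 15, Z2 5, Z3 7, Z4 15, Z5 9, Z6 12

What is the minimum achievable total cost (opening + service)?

For any fixed open set, each user region goes to its cheapest open site; total = fixed + service.
{Alpha, Bravo, Delta}: Z1→Bravo 7, Z2→Delta 5, Z3→Delta 7, Z4→Alpha 4, Z5→Bravo 2, Z6→Bravo 10. Service 35; fixed 8; total 43.
{Bravo, Delta}: service 38 + fixed 6 = 44
{Bravo, Charlie, Delta}: service 35 + fixed 12 = 47
{Alpha, Bravo, Charlie, Delta}: service 35 + fixed 14 = 49
No other subset beats 43.

Minimum total cost: 43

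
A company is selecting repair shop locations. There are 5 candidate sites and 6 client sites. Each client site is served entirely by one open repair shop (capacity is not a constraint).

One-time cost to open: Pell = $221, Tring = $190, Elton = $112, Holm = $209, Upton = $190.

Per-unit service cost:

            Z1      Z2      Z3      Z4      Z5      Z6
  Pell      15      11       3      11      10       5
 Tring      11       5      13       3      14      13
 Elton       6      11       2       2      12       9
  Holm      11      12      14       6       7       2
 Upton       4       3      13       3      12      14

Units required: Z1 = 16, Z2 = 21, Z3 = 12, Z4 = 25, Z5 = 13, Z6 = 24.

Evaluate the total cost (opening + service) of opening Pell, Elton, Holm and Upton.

Each client site is assigned to its cheapest site among the open ones.
{Pell, Elton, Holm, Upton}: Z1→Upton 4·16=64, Z2→Upton 3·21=63, Z3→Elton 2·12=24, Z4→Elton 2·25=50, Z5→Holm 7·13=91, Z6→Holm 2·24=48. Service 340; fixed 732; total 1072.

Total cost: 1072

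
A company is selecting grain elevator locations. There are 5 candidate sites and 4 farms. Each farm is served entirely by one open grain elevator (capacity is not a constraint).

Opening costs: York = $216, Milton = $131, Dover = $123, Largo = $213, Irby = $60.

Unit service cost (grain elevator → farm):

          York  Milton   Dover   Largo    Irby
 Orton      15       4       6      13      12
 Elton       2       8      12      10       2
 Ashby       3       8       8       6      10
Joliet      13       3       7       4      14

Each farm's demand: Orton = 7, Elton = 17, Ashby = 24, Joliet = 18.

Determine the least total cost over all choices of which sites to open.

Minimum total cost: 499

For any fixed open set, each farm goes to its cheapest open site; total = fixed + service.
{Milton, Irby}: Orton→Milton 4·7=28, Elton→Irby 2·17=34, Ashby→Milton 8·24=192, Joliet→Milton 3·18=54. Service 308; fixed 191; total 499.
{York, Milton}: service 188 + fixed 347 = 535
{Milton}: service 410 + fixed 131 = 541
{York, Milton, Dover, Largo, Irby}: Orton→Milton 4·7=28, Elton→York 2·17=34, Ashby→York 3·24=72, Joliet→Milton 3·18=54. Service 188; fixed 743; total 931.
No other subset beats 499.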